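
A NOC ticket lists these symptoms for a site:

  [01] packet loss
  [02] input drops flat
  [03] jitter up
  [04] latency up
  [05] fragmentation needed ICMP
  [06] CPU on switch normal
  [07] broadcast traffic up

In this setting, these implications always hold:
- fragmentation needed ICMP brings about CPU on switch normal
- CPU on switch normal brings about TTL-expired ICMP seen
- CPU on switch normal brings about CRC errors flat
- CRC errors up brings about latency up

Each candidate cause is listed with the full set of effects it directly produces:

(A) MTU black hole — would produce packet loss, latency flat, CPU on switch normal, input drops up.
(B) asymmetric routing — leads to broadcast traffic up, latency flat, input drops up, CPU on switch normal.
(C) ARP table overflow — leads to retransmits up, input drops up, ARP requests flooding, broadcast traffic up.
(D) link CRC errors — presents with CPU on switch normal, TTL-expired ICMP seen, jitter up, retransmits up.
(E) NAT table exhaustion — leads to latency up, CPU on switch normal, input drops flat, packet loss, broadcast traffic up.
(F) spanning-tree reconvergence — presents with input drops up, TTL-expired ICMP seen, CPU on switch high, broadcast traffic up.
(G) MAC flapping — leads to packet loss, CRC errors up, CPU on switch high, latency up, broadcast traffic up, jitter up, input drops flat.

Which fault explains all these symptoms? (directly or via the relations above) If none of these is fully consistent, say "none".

Testing each hypothesis:
(A) MTU black hole — fails on input drops flat, jitter up, latency up, fragmentation needed ICMP, broadcast traffic up (predicts input drops up, not input drops flat; predicts latency flat, not latency up)
(B) asymmetric routing — fails on packet loss, input drops flat, jitter up, latency up, fragmentation needed ICMP (predicts input drops up, not input drops flat; predicts latency flat, not latency up)
(C) ARP table overflow — fails on packet loss, input drops flat, jitter up, latency up, fragmentation needed ICMP, CPU on switch normal (predicts input drops up, not input drops flat)
(D) link CRC errors — packet loss ✗; input drops flat ✗; jitter up ✓; latency up ✗; fragmentation needed ICMP ✗; CPU on switch normal ✓; broadcast traffic up ✗
(E) NAT table exhaustion — packet loss ✓; input drops flat ✓; jitter up ✗; latency up ✓; fragmentation needed ICMP ✗; CPU on switch normal ✓; broadcast traffic up ✓
(F) spanning-tree reconvergence — packet loss ✗; input drops flat ✗; jitter up ✗; latency up ✗; fragmentation needed ICMP ✗; CPU on switch normal ✗; broadcast traffic up ✓
(G) MAC flapping — fails on fragmentation needed ICMP, CPU on switch normal (predicts CPU on switch high, not CPU on switch normal)
No candidate is consistent with all observations.

none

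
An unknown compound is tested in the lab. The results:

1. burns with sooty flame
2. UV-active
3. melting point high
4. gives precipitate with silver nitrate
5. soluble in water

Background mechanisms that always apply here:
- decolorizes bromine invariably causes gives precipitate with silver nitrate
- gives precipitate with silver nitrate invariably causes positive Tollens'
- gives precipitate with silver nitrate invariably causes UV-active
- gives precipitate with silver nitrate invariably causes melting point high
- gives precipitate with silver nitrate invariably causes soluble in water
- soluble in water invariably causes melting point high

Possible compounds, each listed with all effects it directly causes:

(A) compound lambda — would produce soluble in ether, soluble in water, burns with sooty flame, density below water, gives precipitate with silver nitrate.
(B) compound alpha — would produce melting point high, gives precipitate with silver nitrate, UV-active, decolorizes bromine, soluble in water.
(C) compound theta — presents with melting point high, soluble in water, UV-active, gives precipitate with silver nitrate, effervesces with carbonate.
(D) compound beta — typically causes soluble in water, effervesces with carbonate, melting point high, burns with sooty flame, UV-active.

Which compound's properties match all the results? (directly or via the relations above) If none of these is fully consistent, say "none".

A

Per-candidate check:
(A) compound lambda — accounts for every observation (UV-active via gives precipitate with silver nitrate → UV-active)
(B) compound alpha — burns with sooty flame ✗; UV-active ✓; melting point high ✓; gives precipitate with silver nitrate ✓; soluble in water ✓
(C) compound theta — burns with sooty flame ✗; UV-active ✓; melting point high ✓; gives precipitate with silver nitrate ✓; soluble in water ✓
(D) compound beta — burns with sooty flame ✓; UV-active ✓; melting point high ✓; gives precipitate with silver nitrate ✗; soluble in water ✓
Only (A) is consistent with every observation.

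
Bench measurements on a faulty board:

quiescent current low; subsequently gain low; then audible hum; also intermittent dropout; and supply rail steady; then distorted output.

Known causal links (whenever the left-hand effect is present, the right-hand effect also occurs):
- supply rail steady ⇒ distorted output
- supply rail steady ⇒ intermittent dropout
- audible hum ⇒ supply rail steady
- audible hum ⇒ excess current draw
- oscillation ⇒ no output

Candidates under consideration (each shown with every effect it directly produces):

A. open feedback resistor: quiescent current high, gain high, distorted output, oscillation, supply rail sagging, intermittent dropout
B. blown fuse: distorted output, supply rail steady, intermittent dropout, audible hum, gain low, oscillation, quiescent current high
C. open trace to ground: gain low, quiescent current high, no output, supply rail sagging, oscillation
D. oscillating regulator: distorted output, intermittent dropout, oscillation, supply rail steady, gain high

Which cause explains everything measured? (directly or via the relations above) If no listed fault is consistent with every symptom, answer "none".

none

For each candidate, compare predicted effects to what was observed:
(A) open feedback resistor — quiescent current low -; gain low -; audible hum -; intermittent dropout +; supply rail steady -; distorted output +
(B) blown fuse — fails on quiescent current low (predicts quiescent current high, not quiescent current low)
(C) open trace to ground — quiescent current low -; gain low +; audible hum -; intermittent dropout -; supply rail steady -; distorted output -
(D) oscillating regulator — quiescent current low -; gain low -; audible hum -; intermittent dropout +; supply rail steady +; distorted output +
No candidate is consistent with all observations.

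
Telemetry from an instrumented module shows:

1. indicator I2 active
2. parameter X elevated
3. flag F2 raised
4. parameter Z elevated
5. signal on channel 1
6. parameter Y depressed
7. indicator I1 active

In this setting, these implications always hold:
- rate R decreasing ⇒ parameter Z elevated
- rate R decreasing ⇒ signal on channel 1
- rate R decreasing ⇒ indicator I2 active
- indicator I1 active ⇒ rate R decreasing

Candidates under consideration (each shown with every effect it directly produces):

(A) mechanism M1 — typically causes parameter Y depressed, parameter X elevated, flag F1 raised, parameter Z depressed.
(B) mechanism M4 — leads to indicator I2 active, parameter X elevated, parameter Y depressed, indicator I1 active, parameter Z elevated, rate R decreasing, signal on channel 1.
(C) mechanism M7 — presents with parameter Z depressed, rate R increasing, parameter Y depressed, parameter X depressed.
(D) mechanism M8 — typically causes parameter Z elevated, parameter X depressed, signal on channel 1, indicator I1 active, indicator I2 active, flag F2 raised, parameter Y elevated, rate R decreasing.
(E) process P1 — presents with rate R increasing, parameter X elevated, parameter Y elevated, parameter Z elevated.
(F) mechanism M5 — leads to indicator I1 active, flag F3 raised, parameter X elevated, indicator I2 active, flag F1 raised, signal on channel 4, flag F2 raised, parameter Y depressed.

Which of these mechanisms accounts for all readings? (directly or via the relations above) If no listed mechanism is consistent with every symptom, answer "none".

Per-candidate check:
(A) mechanism M1 — indicator I2 active -; parameter X elevated +; flag F2 raised -; parameter Z elevated -; signal on channel 1 -; parameter Y depressed +; indicator I1 active -
(B) mechanism M4 — indicator I2 active +; parameter X elevated +; flag F2 raised -; parameter Z elevated +; signal on channel 1 +; parameter Y depressed +; indicator I1 active +
(C) mechanism M7 — fails on indicator I2 active, parameter X elevated, flag F2 raised, parameter Z elevated, signal on channel 1, indicator I1 active (predicts parameter X depressed, not parameter X elevated; predicts parameter Z depressed, not parameter Z elevated)
(D) mechanism M8 — fails on parameter X elevated, parameter Y depressed (predicts parameter X depressed, not parameter X elevated; predicts parameter Y elevated, not parameter Y depressed)
(E) process P1 — indicator I2 active -; parameter X elevated +; flag F2 raised -; parameter Z elevated +; signal on channel 1 -; parameter Y depressed -; indicator I1 active -
(F) mechanism M5 — indicator I2 active +; parameter X elevated +; flag F2 raised +; parameter Z elevated + (by indicator I1 active → rate R decreasing → parameter Z elevated); signal on channel 1 + (by indicator I1 active → rate R decreasing → signal on channel 1); parameter Y depressed +; indicator I1 active +
Only (F) is consistent with every observation.

F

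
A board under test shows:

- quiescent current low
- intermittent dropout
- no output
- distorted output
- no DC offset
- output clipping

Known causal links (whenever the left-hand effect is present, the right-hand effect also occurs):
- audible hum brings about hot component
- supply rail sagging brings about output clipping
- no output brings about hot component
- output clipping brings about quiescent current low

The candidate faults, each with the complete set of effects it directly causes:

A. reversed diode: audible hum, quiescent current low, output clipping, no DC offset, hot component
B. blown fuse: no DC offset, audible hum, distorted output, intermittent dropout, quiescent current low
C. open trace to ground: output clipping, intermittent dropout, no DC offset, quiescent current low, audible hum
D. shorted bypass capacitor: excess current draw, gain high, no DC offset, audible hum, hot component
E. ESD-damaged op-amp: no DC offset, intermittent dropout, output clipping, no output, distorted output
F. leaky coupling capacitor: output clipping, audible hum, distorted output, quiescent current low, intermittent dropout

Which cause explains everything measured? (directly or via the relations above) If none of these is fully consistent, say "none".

E

Per-candidate check:
(A) reversed diode — quiescent current low +; intermittent dropout -; no output -; distorted output -; no DC offset +; output clipping +
(B) blown fuse — does not account for no output, output clipping
(C) open trace to ground — does not account for no output, distorted output
(D) shorted bypass capacitor — does not account for quiescent current low, intermittent dropout, no output, distorted output, output clipping
(E) ESD-damaged op-amp — quiescent current low + (through output clipping → quiescent current low); intermittent dropout +; no output +; distorted output +; no DC offset +; output clipping +
(F) leaky coupling capacitor — quiescent current low +; intermittent dropout +; no output -; distorted output +; no DC offset -; output clipping +
Only (E) is consistent with every observation.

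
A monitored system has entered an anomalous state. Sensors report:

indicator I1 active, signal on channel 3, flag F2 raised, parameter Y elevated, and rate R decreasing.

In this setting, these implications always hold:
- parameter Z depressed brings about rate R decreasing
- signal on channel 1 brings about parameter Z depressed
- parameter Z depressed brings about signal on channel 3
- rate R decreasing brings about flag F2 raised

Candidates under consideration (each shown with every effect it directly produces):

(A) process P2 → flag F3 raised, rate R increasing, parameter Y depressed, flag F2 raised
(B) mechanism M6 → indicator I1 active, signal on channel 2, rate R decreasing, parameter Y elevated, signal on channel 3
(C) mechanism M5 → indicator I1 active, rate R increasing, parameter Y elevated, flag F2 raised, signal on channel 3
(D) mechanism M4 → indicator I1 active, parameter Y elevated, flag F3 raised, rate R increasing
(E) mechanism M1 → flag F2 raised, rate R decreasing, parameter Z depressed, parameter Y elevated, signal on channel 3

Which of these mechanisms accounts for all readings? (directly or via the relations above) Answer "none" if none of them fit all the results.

Testing each hypothesis:
(A) process P2 — fails on indicator I1 active, signal on channel 3, parameter Y elevated, rate R decreasing (predicts parameter Y depressed, not parameter Y elevated; predicts rate R increasing, not rate R decreasing)
(B) mechanism M6 — indicator I1 active +; signal on channel 3 +; flag F2 raised + (by rate R decreasing → flag F2 raised); parameter Y elevated +; rate R decreasing +
(C) mechanism M5 — indicator I1 active +; signal on channel 3 +; flag F2 raised +; parameter Y elevated +; rate R decreasing -
(D) mechanism M4 — indicator I1 active +; signal on channel 3 -; flag F2 raised -; parameter Y elevated +; rate R decreasing -
(E) mechanism M1 — indicator I1 active -; signal on channel 3 +; flag F2 raised +; parameter Y elevated +; rate R decreasing +
Only (B) is consistent with every observation.

B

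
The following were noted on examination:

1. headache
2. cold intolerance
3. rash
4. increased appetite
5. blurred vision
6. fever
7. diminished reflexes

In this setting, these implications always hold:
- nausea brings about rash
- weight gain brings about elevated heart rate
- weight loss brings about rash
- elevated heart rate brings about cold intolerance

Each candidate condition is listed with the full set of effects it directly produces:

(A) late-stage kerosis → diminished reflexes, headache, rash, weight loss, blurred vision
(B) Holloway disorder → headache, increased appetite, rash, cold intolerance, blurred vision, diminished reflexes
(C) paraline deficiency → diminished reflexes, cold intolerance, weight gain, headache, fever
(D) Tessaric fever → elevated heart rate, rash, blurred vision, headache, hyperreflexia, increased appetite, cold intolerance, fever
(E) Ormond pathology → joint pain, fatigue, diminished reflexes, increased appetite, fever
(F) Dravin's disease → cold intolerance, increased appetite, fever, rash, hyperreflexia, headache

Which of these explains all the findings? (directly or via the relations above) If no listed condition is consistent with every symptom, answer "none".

For each candidate, compare predicted effects to what was observed:
(A) late-stage kerosis — headache match; cold intolerance miss; rash match; increased appetite miss; blurred vision match; fever miss; diminished reflexes match
(B) Holloway disorder — does not account for fever
(C) paraline deficiency — headache match; cold intolerance match; rash miss; increased appetite miss; blurred vision miss; fever match; diminished reflexes match
(D) Tessaric fever — headache match; cold intolerance match; rash match; increased appetite match; blurred vision match; fever match; diminished reflexes miss
(E) Ormond pathology — does not account for headache, cold intolerance, rash, blurred vision
(F) Dravin's disease — fails on blurred vision, diminished reflexes (predicts hyperreflexia, not diminished reflexes)
No candidate is consistent with all observations.

none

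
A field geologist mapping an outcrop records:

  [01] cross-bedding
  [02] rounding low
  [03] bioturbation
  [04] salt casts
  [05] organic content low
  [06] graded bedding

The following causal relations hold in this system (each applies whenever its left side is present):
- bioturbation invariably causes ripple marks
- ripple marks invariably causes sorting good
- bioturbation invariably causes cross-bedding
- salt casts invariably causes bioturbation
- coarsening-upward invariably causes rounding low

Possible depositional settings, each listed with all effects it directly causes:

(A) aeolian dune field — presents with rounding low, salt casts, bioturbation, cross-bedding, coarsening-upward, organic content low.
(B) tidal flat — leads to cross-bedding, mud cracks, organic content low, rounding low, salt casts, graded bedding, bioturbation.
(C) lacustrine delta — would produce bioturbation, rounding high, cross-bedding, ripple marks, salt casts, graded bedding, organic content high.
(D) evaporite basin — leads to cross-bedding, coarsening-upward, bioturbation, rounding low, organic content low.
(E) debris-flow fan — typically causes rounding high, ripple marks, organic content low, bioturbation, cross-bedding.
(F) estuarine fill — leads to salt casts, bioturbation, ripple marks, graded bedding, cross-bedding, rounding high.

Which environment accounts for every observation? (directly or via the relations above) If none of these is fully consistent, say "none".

Per-candidate check:
(A) aeolian dune field — cross-bedding match; rounding low match; bioturbation match; salt casts match; organic content low match; graded bedding miss
(B) tidal flat — accounts for every observation
(C) lacustrine delta — cross-bedding match; rounding low miss; bioturbation match; salt casts match; organic content low miss; graded bedding match
(D) evaporite basin — cross-bedding match; rounding low match; bioturbation match; salt casts miss; organic content low match; graded bedding miss
(E) debris-flow fan — fails on rounding low, salt casts, graded bedding (predicts rounding high, not rounding low)
(F) estuarine fill — cross-bedding match; rounding low miss; bioturbation match; salt casts match; organic content low miss; graded bedding match
(B) alone accounts for all the evidence.

B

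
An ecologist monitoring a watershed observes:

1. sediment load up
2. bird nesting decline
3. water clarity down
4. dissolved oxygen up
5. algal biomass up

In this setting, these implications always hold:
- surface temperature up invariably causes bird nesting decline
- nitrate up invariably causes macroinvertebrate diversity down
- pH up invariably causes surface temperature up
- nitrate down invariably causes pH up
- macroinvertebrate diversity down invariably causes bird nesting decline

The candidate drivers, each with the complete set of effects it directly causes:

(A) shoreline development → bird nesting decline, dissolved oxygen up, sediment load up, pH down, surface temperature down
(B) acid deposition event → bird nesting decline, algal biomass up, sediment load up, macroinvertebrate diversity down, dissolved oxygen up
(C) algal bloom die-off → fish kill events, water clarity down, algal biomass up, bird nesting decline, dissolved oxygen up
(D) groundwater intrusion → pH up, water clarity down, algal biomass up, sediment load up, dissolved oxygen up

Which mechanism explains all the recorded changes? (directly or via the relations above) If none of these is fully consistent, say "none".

For each candidate, compare predicted effects to what was observed:
(A) shoreline development — does not account for water clarity down, algal biomass up
(B) acid deposition event — does not account for water clarity down
(C) algal bloom die-off — sediment load up NO; bird nesting decline yes; water clarity down yes; dissolved oxygen up yes; algal biomass up yes
(D) groundwater intrusion — sediment load up yes; bird nesting decline yes (through pH up → surface temperature up → bird nesting decline); water clarity down yes; dissolved oxygen up yes; algal biomass up yes
(D) alone accounts for all the evidence.

D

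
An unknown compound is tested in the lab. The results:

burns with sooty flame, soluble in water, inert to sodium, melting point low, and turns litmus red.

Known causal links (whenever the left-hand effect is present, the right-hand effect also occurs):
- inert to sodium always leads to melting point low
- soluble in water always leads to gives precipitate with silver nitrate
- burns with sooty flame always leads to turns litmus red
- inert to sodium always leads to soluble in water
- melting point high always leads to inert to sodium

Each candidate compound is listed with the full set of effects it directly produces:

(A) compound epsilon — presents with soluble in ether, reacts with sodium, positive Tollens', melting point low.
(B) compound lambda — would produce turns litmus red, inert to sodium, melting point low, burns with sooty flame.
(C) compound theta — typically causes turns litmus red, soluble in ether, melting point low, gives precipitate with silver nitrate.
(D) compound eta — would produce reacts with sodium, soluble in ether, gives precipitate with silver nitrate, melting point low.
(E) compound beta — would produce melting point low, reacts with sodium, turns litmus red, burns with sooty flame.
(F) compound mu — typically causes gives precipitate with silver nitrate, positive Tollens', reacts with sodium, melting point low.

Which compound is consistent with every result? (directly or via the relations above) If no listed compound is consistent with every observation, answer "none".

B

Per-candidate check:
(A) compound epsilon — fails on burns with sooty flame, soluble in water, inert to sodium, turns litmus red (predicts reacts with sodium, not inert to sodium)
(B) compound lambda — accounts for every observation (soluble in water by inert to sodium → soluble in water)
(C) compound theta — burns with sooty flame miss; soluble in water miss; inert to sodium miss; melting point low match; turns litmus red match
(D) compound eta — fails on burns with sooty flame, soluble in water, inert to sodium, turns litmus red (predicts reacts with sodium, not inert to sodium)
(E) compound beta — burns with sooty flame match; soluble in water miss; inert to sodium miss; melting point low match; turns litmus red match
(F) compound mu — burns with sooty flame miss; soluble in water miss; inert to sodium miss; melting point low match; turns litmus red miss
(B) is the only candidate with no mismatches.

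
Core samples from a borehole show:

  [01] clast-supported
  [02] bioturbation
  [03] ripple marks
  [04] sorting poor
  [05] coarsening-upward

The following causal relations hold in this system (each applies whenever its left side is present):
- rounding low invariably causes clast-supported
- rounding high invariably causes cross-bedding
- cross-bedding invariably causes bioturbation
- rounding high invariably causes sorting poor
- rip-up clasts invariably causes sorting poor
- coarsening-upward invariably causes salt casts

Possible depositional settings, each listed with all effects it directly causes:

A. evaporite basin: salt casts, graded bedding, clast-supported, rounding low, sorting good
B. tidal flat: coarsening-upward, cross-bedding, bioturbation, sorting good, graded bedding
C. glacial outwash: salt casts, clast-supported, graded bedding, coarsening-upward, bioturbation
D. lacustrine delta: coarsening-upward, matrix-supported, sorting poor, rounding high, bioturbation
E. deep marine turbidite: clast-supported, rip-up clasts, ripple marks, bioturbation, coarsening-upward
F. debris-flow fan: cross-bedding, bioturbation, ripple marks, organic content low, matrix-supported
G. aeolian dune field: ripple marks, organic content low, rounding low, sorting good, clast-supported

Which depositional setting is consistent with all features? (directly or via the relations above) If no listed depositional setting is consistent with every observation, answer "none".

Testing each hypothesis:
(A) evaporite basin — fails on bioturbation, ripple marks, sorting poor, coarsening-upward (predicts sorting good, not sorting poor)
(B) tidal flat — clast-supported miss; bioturbation match; ripple marks miss; sorting poor miss; coarsening-upward match
(C) glacial outwash — does not account for ripple marks, sorting poor
(D) lacustrine delta — clast-supported miss; bioturbation match; ripple marks miss; sorting poor match; coarsening-upward match
(E) deep marine turbidite — accounts for every observation (sorting poor through rip-up clasts → sorting poor)
(F) debris-flow fan — fails on clast-supported, sorting poor, coarsening-upward (predicts matrix-supported, not clast-supported)
(G) aeolian dune field — clast-supported match; bioturbation miss; ripple marks match; sorting poor miss; coarsening-upward miss
(E) alone accounts for all the evidence.

E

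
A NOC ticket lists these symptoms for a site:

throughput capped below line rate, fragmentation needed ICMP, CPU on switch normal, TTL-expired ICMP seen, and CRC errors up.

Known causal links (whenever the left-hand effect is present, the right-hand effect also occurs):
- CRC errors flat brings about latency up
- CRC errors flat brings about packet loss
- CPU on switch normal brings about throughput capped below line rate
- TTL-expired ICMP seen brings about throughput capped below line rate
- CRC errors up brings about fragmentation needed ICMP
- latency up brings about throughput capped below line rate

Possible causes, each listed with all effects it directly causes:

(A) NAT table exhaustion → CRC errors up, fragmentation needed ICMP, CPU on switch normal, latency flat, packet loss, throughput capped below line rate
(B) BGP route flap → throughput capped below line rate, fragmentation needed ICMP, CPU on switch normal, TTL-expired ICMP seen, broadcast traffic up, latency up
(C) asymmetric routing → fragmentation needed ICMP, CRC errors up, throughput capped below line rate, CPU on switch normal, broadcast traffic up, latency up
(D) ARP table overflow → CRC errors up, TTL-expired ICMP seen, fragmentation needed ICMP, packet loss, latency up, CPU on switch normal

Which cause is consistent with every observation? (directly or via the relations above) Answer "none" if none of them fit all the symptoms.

D

Per-candidate check:
(A) NAT table exhaustion — does not account for TTL-expired ICMP seen
(B) BGP route flap — does not account for CRC errors up
(C) asymmetric routing — does not account for TTL-expired ICMP seen
(D) ARP table overflow — accounts for every observation (throughput capped below line rate by CPU on switch normal → throughput capped below line rate)
(D) alone accounts for all the evidence.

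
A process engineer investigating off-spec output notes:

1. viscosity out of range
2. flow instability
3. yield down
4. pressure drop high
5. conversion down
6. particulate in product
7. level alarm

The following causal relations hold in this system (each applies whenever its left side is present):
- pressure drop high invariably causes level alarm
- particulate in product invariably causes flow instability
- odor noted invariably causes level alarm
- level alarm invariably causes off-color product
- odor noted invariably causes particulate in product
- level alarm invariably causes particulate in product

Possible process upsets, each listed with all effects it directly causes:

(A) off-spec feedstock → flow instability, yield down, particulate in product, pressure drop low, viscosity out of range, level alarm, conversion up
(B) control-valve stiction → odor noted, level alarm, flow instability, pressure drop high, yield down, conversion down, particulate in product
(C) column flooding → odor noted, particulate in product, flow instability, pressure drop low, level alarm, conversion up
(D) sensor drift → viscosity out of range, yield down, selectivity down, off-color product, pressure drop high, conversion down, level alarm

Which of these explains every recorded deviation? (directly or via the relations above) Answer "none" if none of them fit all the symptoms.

D

For each candidate, compare predicted effects to what was observed:
(A) off-spec feedstock — viscosity out of range +; flow instability +; yield down +; pressure drop high -; conversion down -; particulate in product +; level alarm +
(B) control-valve stiction — does not account for viscosity out of range
(C) column flooding — viscosity out of range -; flow instability +; yield down -; pressure drop high -; conversion down -; particulate in product +; level alarm +
(D) sensor drift — viscosity out of range +; flow instability + (via level alarm → particulate in product → flow instability); yield down +; pressure drop high +; conversion down +; particulate in product + (via level alarm → particulate in product); level alarm +
(D) alone accounts for all the evidence.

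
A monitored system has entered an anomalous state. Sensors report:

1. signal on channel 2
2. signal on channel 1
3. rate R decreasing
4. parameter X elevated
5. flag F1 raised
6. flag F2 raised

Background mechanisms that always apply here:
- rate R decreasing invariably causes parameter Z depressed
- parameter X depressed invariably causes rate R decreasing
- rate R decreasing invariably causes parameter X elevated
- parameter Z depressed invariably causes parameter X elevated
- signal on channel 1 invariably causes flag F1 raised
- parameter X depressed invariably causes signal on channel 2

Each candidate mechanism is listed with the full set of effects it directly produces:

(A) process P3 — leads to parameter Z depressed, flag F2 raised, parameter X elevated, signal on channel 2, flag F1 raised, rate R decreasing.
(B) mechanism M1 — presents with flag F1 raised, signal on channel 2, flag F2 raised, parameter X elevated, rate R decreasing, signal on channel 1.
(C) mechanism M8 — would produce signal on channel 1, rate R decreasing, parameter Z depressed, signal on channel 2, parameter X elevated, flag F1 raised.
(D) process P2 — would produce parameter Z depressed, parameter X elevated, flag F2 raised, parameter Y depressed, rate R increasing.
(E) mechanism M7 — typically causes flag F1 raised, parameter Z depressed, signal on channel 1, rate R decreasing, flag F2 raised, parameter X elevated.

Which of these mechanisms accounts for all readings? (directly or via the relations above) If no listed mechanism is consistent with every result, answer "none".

Per-candidate check:
(A) process P3 — signal on channel 2 yes; signal on channel 1 NO; rate R decreasing yes; parameter X elevated yes; flag F1 raised yes; flag F2 raised yes
(B) mechanism M1 — accounts for every observation
(C) mechanism M8 — signal on channel 2 yes; signal on channel 1 yes; rate R decreasing yes; parameter X elevated yes; flag F1 raised yes; flag F2 raised NO
(D) process P2 — fails on signal on channel 2, signal on channel 1, rate R decreasing, flag F1 raised (predicts rate R increasing, not rate R decreasing)
(E) mechanism M7 — signal on channel 2 NO; signal on channel 1 yes; rate R decreasing yes; parameter X elevated yes; flag F1 raised yes; flag F2 raised yes
(B) alone accounts for all the evidence.

B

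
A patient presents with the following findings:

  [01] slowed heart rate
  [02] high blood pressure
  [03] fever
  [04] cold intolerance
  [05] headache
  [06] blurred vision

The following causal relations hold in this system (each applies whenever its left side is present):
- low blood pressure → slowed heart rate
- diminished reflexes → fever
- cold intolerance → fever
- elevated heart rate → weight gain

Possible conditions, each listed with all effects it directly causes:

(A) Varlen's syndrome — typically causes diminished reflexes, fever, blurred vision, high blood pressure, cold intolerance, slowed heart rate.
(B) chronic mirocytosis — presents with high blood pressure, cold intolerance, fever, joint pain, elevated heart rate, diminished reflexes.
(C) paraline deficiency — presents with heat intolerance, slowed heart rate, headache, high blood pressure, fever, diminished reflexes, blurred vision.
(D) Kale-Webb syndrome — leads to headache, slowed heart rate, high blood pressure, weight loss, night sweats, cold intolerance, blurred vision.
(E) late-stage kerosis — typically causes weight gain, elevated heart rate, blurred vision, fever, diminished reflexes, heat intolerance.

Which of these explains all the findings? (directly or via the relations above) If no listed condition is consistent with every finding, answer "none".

Checking each candidate against the observations:
(A) Varlen's syndrome — slowed heart rate yes; high blood pressure yes; fever yes; cold intolerance yes; headache NO; blurred vision yes
(B) chronic mirocytosis — fails on slowed heart rate, headache, blurred vision (predicts elevated heart rate, not slowed heart rate)
(C) paraline deficiency — slowed heart rate yes; high blood pressure yes; fever yes; cold intolerance NO; headache yes; blurred vision yes
(D) Kale-Webb syndrome — slowed heart rate yes; high blood pressure yes; fever yes (through cold intolerance → fever); cold intolerance yes; headache yes; blurred vision yes
(E) late-stage kerosis — slowed heart rate NO; high blood pressure NO; fever yes; cold intolerance NO; headache NO; blurred vision yes
Only (D) is consistent with every observation.

D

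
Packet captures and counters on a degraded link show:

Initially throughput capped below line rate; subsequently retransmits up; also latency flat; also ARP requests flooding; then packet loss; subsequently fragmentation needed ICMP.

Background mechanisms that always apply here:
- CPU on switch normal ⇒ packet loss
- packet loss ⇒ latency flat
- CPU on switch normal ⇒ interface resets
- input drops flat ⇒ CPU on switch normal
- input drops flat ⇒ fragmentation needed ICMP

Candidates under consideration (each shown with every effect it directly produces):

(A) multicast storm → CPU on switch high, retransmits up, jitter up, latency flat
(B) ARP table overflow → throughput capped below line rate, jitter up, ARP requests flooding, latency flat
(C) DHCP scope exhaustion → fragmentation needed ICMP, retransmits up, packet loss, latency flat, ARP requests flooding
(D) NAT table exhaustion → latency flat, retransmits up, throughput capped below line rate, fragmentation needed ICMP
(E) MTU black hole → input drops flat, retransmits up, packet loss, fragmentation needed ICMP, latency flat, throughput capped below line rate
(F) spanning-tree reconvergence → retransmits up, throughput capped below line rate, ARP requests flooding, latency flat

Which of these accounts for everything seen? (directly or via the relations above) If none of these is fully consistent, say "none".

none

Checking each candidate against the observations:
(A) multicast storm — throughput capped below line rate -; retransmits up +; latency flat +; ARP requests flooding -; packet loss -; fragmentation needed ICMP -
(B) ARP table overflow — throughput capped below line rate +; retransmits up -; latency flat +; ARP requests flooding +; packet loss -; fragmentation needed ICMP -
(C) DHCP scope exhaustion — throughput capped below line rate -; retransmits up +; latency flat +; ARP requests flooding +; packet loss +; fragmentation needed ICMP +
(D) NAT table exhaustion — throughput capped below line rate +; retransmits up +; latency flat +; ARP requests flooding -; packet loss -; fragmentation needed ICMP +
(E) MTU black hole — does not account for ARP requests flooding
(F) spanning-tree reconvergence — throughput capped below line rate +; retransmits up +; latency flat +; ARP requests flooding +; packet loss -; fragmentation needed ICMP -
Every candidate fails on at least one observation.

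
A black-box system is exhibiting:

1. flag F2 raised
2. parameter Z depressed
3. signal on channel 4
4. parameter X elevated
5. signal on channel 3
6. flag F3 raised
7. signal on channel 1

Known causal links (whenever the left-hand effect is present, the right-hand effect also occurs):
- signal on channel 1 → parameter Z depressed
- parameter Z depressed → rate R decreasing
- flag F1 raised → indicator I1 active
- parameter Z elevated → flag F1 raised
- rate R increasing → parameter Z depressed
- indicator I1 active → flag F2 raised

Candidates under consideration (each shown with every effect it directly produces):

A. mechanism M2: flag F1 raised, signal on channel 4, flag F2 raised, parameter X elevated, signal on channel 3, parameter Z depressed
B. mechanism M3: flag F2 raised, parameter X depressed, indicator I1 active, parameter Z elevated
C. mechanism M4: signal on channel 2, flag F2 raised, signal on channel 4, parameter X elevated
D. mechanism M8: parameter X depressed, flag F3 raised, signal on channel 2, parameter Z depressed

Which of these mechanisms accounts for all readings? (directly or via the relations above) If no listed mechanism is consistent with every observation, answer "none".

none

Testing each hypothesis:
(A) mechanism M2 — flag F2 raised +; parameter Z depressed +; signal on channel 4 +; parameter X elevated +; signal on channel 3 +; flag F3 raised -; signal on channel 1 -
(B) mechanism M3 — flag F2 raised +; parameter Z depressed -; signal on channel 4 -; parameter X elevated -; signal on channel 3 -; flag F3 raised -; signal on channel 1 -
(C) mechanism M4 — does not account for parameter Z depressed, signal on channel 3, flag F3 raised, signal on channel 1
(D) mechanism M8 — flag F2 raised -; parameter Z depressed +; signal on channel 4 -; parameter X elevated -; signal on channel 3 -; flag F3 raised +; signal on channel 1 -
Every candidate fails on at least one observation.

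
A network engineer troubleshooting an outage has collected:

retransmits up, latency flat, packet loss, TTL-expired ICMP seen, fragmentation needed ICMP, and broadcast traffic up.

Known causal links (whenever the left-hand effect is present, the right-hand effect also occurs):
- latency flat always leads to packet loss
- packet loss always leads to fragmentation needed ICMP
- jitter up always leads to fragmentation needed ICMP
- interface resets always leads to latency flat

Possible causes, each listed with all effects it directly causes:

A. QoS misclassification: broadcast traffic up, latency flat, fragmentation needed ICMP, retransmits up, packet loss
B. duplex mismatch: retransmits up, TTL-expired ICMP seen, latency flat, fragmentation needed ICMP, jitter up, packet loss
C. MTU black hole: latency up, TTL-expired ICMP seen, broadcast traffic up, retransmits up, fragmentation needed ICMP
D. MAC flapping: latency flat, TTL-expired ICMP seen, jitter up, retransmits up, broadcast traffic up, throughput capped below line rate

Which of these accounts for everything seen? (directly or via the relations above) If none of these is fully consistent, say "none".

D

Testing each hypothesis:
(A) QoS misclassification — does not account for TTL-expired ICMP seen
(B) duplex mismatch — does not account for broadcast traffic up
(C) MTU black hole — fails on latency flat, packet loss (predicts latency up, not latency flat)
(D) MAC flapping — retransmits up ✓; latency flat ✓; packet loss ✓ (via latency flat → packet loss); TTL-expired ICMP seen ✓; fragmentation needed ICMP ✓ (via jitter up → fragmentation needed ICMP); broadcast traffic up ✓
(D) is the only candidate with no mismatches.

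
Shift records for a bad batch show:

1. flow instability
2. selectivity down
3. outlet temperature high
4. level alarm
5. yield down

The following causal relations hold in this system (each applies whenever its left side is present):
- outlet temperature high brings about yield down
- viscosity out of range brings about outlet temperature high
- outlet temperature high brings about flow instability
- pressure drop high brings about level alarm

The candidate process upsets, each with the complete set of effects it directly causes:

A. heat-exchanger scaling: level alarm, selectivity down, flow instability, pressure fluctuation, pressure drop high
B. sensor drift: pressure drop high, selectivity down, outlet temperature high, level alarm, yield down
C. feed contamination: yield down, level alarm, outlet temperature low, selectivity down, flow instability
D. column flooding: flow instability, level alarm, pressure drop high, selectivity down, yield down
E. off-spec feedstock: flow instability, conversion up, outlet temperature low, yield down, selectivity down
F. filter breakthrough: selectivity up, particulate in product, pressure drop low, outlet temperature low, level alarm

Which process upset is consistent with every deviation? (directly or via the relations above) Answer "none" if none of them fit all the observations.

Checking each candidate against the observations:
(A) heat-exchanger scaling — flow instability match; selectivity down match; outlet temperature high miss; level alarm match; yield down miss
(B) sensor drift — flow instability match (via outlet temperature high → flow instability); selectivity down match; outlet temperature high match; level alarm match; yield down match
(C) feed contamination — fails on outlet temperature high (predicts outlet temperature low, not outlet temperature high)
(D) column flooding — flow instability match; selectivity down match; outlet temperature high miss; level alarm match; yield down match
(E) off-spec feedstock — flow instability match; selectivity down match; outlet temperature high miss; level alarm miss; yield down match
(F) filter breakthrough — flow instability miss; selectivity down miss; outlet temperature high miss; level alarm match; yield down miss
Only (B) is consistent with every observation.

B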